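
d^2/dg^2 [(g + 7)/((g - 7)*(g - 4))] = 2*(g^3 + 21*g^2 - 315*g + 959)/(g^6 - 33*g^5 + 447*g^4 - 3179*g^3 + 12516*g^2 - 25872*g + 21952)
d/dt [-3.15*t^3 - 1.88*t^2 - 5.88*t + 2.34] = -9.45*t^2 - 3.76*t - 5.88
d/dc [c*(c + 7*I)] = 2*c + 7*I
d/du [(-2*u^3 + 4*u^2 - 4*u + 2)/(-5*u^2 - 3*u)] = 2*(5*u^4 + 6*u^3 - 16*u^2 + 10*u + 3)/(u^2*(25*u^2 + 30*u + 9))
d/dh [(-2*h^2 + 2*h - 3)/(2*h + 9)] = 4*(-h^2 - 9*h + 6)/(4*h^2 + 36*h + 81)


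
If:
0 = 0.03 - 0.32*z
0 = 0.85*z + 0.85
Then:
No Solution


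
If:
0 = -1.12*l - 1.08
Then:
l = -0.96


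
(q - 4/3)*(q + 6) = q^2 + 14*q/3 - 8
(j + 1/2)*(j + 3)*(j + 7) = j^3 + 21*j^2/2 + 26*j + 21/2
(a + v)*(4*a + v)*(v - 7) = 4*a^2*v - 28*a^2 + 5*a*v^2 - 35*a*v + v^3 - 7*v^2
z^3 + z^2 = z^2*(z + 1)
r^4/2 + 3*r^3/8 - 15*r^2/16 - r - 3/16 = (r/2 + 1/2)*(r - 3/2)*(r + 1/4)*(r + 1)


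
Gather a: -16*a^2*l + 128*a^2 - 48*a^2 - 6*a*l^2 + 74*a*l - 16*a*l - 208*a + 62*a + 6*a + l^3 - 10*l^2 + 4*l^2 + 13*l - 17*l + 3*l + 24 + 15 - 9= a^2*(80 - 16*l) + a*(-6*l^2 + 58*l - 140) + l^3 - 6*l^2 - l + 30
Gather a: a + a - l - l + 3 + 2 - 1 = 2*a - 2*l + 4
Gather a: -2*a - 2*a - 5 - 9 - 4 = -4*a - 18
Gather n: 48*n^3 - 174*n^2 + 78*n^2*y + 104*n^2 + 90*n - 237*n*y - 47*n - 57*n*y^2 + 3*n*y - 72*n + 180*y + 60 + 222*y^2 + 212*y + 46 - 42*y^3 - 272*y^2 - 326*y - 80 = 48*n^3 + n^2*(78*y - 70) + n*(-57*y^2 - 234*y - 29) - 42*y^3 - 50*y^2 + 66*y + 26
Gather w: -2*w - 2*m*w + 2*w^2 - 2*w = 2*w^2 + w*(-2*m - 4)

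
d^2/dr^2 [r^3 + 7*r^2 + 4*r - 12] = 6*r + 14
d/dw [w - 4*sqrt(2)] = 1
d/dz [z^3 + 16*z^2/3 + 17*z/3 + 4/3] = 3*z^2 + 32*z/3 + 17/3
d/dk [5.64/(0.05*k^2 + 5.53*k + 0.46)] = (-0.564*k - 31.1892)/(0.05*k^2 + 5.53*k + 0.46)^2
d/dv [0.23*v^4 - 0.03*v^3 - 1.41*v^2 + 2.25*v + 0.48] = 0.92*v^3 - 0.09*v^2 - 2.82*v + 2.25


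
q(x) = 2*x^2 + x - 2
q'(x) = 4*x + 1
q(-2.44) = 7.47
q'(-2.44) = -8.76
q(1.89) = 7.03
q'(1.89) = 8.56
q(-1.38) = 0.43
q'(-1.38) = -4.52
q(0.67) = -0.43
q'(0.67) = 3.68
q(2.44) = 12.35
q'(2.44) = 10.76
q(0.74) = -0.16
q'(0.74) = 3.96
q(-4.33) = 31.17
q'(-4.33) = -16.32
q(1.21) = 2.14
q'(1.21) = 5.84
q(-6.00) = 64.00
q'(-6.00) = -23.00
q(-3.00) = 13.00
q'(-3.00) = -11.00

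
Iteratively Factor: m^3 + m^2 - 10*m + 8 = (m - 1)*(m^2 + 2*m - 8) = (m - 1)*(m + 4)*(m - 2)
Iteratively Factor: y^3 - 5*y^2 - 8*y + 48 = (y - 4)*(y^2 - y - 12) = (y - 4)^2*(y + 3)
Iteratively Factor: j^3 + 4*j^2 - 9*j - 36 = (j - 3)*(j^2 + 7*j + 12) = (j - 3)*(j + 4)*(j + 3)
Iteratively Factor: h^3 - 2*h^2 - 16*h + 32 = (h - 4)*(h^2 + 2*h - 8) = (h - 4)*(h + 4)*(h - 2)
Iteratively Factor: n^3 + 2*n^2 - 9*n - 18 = (n + 2)*(n^2 - 9) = (n + 2)*(n + 3)*(n - 3)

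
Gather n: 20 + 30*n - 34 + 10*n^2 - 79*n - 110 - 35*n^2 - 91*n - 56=-25*n^2 - 140*n - 180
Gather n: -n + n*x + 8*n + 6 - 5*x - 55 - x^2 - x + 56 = n*(x + 7) - x^2 - 6*x + 7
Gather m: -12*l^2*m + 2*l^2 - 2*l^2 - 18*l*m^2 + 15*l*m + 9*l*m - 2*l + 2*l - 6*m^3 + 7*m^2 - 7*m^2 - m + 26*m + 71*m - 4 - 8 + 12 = -18*l*m^2 - 6*m^3 + m*(-12*l^2 + 24*l + 96)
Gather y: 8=8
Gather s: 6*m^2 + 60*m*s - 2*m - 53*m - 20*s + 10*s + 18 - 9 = 6*m^2 - 55*m + s*(60*m - 10) + 9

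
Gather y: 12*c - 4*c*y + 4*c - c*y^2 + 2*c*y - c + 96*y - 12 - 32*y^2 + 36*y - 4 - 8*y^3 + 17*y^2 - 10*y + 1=15*c - 8*y^3 + y^2*(-c - 15) + y*(122 - 2*c) - 15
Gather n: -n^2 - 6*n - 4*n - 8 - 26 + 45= -n^2 - 10*n + 11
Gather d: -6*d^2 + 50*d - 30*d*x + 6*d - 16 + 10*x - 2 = -6*d^2 + d*(56 - 30*x) + 10*x - 18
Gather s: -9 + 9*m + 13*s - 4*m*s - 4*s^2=9*m - 4*s^2 + s*(13 - 4*m) - 9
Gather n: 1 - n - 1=-n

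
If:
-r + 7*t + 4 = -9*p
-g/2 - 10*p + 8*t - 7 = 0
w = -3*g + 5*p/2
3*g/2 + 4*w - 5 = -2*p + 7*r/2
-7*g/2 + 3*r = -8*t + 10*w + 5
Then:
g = -2434/30687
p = -24172/30687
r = -39804/10229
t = -1172/10229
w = -53128/30687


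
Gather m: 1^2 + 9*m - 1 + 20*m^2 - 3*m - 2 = 20*m^2 + 6*m - 2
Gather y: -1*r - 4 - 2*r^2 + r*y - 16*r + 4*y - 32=-2*r^2 - 17*r + y*(r + 4) - 36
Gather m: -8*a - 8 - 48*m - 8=-8*a - 48*m - 16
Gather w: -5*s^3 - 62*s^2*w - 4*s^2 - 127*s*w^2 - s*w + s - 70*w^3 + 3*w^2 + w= -5*s^3 - 4*s^2 + s - 70*w^3 + w^2*(3 - 127*s) + w*(-62*s^2 - s + 1)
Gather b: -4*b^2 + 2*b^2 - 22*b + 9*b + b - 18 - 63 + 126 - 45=-2*b^2 - 12*b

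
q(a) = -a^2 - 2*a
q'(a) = -2*a - 2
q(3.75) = -21.56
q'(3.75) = -9.50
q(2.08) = -8.49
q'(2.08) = -6.16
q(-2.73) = -1.99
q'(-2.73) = 3.46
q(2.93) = -14.44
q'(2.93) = -7.86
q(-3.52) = -5.35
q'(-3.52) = 5.04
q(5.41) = -40.09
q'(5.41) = -12.82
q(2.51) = -11.32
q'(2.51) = -7.02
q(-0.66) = 0.88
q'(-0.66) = -0.68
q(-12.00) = -120.00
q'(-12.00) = 22.00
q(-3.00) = -3.00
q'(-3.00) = 4.00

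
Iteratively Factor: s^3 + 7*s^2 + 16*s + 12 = (s + 2)*(s^2 + 5*s + 6) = (s + 2)^2*(s + 3)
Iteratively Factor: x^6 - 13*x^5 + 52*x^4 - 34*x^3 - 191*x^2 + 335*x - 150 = (x + 2)*(x^5 - 15*x^4 + 82*x^3 - 198*x^2 + 205*x - 75) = (x - 5)*(x + 2)*(x^4 - 10*x^3 + 32*x^2 - 38*x + 15) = (x - 5)*(x - 1)*(x + 2)*(x^3 - 9*x^2 + 23*x - 15) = (x - 5)^2*(x - 1)*(x + 2)*(x^2 - 4*x + 3) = (x - 5)^2*(x - 1)^2*(x + 2)*(x - 3)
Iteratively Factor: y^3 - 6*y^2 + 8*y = (y - 2)*(y^2 - 4*y) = y*(y - 2)*(y - 4)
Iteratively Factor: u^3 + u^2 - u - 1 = (u + 1)*(u^2 - 1) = (u + 1)^2*(u - 1)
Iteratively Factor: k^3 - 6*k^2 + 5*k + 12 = (k - 3)*(k^2 - 3*k - 4) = (k - 3)*(k + 1)*(k - 4)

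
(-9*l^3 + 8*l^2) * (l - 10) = -9*l^4 + 98*l^3 - 80*l^2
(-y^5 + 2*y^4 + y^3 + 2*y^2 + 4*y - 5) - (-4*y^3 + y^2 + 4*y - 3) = -y^5 + 2*y^4 + 5*y^3 + y^2 - 2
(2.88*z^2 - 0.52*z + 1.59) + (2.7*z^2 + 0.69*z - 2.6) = 5.58*z^2 + 0.17*z - 1.01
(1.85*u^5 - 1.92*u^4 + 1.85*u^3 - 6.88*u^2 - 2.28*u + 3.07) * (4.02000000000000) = 7.437*u^5 - 7.7184*u^4 + 7.437*u^3 - 27.6576*u^2 - 9.1656*u + 12.3414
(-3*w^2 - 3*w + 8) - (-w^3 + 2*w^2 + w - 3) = w^3 - 5*w^2 - 4*w + 11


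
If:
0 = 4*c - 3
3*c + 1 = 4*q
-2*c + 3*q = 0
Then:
No Solution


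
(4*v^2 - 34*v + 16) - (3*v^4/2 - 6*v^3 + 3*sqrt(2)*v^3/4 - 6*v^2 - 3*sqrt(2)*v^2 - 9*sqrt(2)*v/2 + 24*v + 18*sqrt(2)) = -3*v^4/2 - 3*sqrt(2)*v^3/4 + 6*v^3 + 3*sqrt(2)*v^2 + 10*v^2 - 58*v + 9*sqrt(2)*v/2 - 18*sqrt(2) + 16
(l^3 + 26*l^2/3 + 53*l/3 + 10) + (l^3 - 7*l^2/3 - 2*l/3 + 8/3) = 2*l^3 + 19*l^2/3 + 17*l + 38/3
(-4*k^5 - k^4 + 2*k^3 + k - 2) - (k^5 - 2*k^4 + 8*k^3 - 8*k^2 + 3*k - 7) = -5*k^5 + k^4 - 6*k^3 + 8*k^2 - 2*k + 5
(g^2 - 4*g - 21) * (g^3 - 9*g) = g^5 - 4*g^4 - 30*g^3 + 36*g^2 + 189*g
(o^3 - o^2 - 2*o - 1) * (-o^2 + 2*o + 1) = -o^5 + 3*o^4 + o^3 - 4*o^2 - 4*o - 1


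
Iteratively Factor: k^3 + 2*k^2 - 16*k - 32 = (k - 4)*(k^2 + 6*k + 8) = (k - 4)*(k + 4)*(k + 2)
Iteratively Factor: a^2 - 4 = (a - 2)*(a + 2)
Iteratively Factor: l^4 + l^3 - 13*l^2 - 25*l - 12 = (l + 3)*(l^3 - 2*l^2 - 7*l - 4) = (l + 1)*(l + 3)*(l^2 - 3*l - 4) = (l + 1)^2*(l + 3)*(l - 4)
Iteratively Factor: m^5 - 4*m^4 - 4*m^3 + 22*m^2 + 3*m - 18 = (m + 2)*(m^4 - 6*m^3 + 8*m^2 + 6*m - 9) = (m - 1)*(m + 2)*(m^3 - 5*m^2 + 3*m + 9) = (m - 1)*(m + 1)*(m + 2)*(m^2 - 6*m + 9) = (m - 3)*(m - 1)*(m + 1)*(m + 2)*(m - 3)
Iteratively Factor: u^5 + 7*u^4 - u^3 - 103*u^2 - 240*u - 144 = (u + 1)*(u^4 + 6*u^3 - 7*u^2 - 96*u - 144) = (u + 1)*(u + 4)*(u^3 + 2*u^2 - 15*u - 36) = (u - 4)*(u + 1)*(u + 4)*(u^2 + 6*u + 9) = (u - 4)*(u + 1)*(u + 3)*(u + 4)*(u + 3)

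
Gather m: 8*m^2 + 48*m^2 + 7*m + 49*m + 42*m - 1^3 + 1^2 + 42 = 56*m^2 + 98*m + 42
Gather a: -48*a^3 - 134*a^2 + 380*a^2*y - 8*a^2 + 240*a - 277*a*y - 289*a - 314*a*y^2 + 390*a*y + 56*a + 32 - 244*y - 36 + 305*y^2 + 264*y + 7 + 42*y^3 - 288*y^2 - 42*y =-48*a^3 + a^2*(380*y - 142) + a*(-314*y^2 + 113*y + 7) + 42*y^3 + 17*y^2 - 22*y + 3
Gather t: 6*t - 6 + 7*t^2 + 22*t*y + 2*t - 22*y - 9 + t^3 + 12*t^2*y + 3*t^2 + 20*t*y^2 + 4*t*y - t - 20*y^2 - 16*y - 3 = t^3 + t^2*(12*y + 10) + t*(20*y^2 + 26*y + 7) - 20*y^2 - 38*y - 18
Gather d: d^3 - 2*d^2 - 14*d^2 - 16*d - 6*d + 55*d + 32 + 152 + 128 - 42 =d^3 - 16*d^2 + 33*d + 270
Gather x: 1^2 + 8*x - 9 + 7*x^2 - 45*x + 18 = 7*x^2 - 37*x + 10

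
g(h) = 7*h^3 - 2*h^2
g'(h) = 21*h^2 - 4*h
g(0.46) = 0.26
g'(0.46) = 2.60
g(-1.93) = -57.77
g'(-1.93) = 85.94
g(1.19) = 8.96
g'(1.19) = 24.98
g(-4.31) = -597.59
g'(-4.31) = 407.34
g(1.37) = 14.25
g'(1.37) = 33.93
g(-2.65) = -144.31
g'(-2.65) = 158.07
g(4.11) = 452.20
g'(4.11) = 338.29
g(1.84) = 36.84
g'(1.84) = 63.74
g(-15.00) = -24075.00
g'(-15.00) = 4785.00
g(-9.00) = -5265.00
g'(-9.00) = 1737.00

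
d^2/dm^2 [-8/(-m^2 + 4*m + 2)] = 16*(m^2 - 4*m - 4*(m - 2)^2 - 2)/(-m^2 + 4*m + 2)^3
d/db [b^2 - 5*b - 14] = 2*b - 5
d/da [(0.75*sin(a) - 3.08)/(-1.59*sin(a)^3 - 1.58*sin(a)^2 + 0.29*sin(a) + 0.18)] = (2.385*sin(a)^3 - 13.5066*sin(a)^2 - 9.7328*sin(a) + 1.0282)*cos(a)/(2.5281*sin(a)^6 + 5.0244*sin(a)^5 + 1.5742*sin(a)^4 - 1.4888*sin(a)^3 - 0.4847*sin(a)^2 + 0.1044*sin(a) + 0.0324)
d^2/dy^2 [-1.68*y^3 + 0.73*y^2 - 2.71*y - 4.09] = 1.46 - 10.08*y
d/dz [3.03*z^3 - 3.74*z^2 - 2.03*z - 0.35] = 9.09*z^2 - 7.48*z - 2.03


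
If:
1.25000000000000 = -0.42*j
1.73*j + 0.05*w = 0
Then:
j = -2.98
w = 102.98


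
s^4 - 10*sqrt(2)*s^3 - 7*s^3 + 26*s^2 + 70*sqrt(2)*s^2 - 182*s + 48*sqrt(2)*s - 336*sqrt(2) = (s - 7)*(s - 8*sqrt(2))*(s - 3*sqrt(2))*(s + sqrt(2))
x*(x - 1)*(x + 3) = x^3 + 2*x^2 - 3*x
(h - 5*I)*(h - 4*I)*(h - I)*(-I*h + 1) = -I*h^4 - 9*h^3 + 19*I*h^2 - 9*h + 20*I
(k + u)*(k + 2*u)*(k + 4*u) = k^3 + 7*k^2*u + 14*k*u^2 + 8*u^3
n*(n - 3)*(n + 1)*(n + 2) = n^4 - 7*n^2 - 6*n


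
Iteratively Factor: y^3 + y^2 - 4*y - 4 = (y + 1)*(y^2 - 4) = (y - 2)*(y + 1)*(y + 2)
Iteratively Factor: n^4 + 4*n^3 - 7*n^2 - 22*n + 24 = (n + 3)*(n^3 + n^2 - 10*n + 8) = (n - 2)*(n + 3)*(n^2 + 3*n - 4) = (n - 2)*(n + 3)*(n + 4)*(n - 1)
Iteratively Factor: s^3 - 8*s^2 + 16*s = (s - 4)*(s^2 - 4*s) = s*(s - 4)*(s - 4)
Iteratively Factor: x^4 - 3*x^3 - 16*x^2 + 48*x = (x - 4)*(x^3 + x^2 - 12*x) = x*(x - 4)*(x^2 + x - 12) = x*(x - 4)*(x + 4)*(x - 3)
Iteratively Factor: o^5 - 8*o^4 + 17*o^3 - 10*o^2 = (o)*(o^4 - 8*o^3 + 17*o^2 - 10*o) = o*(o - 1)*(o^3 - 7*o^2 + 10*o) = o*(o - 5)*(o - 1)*(o^2 - 2*o) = o*(o - 5)*(o - 2)*(o - 1)*(o)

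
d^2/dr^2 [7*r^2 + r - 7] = 14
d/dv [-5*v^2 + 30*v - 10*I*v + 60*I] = -10*v + 30 - 10*I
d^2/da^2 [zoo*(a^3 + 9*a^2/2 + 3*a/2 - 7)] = zoo*(a + 1)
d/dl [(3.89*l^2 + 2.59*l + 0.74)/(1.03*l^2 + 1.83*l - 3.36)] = (4.451*l^2 - 27.6652*l - 10.0566)/(1.0609*l^4 + 3.7698*l^3 - 3.5727*l^2 - 12.2976*l + 11.2896)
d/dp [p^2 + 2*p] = 2*p + 2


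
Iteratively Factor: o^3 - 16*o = (o)*(o^2 - 16) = o*(o + 4)*(o - 4)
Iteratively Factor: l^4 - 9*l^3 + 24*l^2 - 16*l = (l)*(l^3 - 9*l^2 + 24*l - 16) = l*(l - 4)*(l^2 - 5*l + 4) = l*(l - 4)*(l - 1)*(l - 4)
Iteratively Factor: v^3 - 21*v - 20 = (v - 5)*(v^2 + 5*v + 4) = (v - 5)*(v + 4)*(v + 1)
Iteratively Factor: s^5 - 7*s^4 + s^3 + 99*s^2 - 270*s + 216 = (s - 3)*(s^4 - 4*s^3 - 11*s^2 + 66*s - 72) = (s - 3)*(s + 4)*(s^3 - 8*s^2 + 21*s - 18) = (s - 3)^2*(s + 4)*(s^2 - 5*s + 6) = (s - 3)^2*(s - 2)*(s + 4)*(s - 3)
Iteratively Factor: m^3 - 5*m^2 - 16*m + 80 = (m - 5)*(m^2 - 16) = (m - 5)*(m - 4)*(m + 4)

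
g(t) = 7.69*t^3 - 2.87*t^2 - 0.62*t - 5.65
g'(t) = 23.07*t^2 - 5.74*t - 0.62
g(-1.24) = -23.96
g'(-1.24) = 41.97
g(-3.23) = -292.73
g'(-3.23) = 258.61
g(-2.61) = -160.31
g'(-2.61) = 171.52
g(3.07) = 187.90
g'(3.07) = 199.19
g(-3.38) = -333.29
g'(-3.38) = 282.34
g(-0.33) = -6.03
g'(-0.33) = 3.79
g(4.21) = 514.69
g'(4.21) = 384.11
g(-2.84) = -203.19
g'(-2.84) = 201.75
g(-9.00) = -5838.55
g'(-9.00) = 1919.71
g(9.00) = 5362.31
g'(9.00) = 1816.39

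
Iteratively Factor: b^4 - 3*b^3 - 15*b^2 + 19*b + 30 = (b - 5)*(b^3 + 2*b^2 - 5*b - 6) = (b - 5)*(b + 1)*(b^2 + b - 6) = (b - 5)*(b - 2)*(b + 1)*(b + 3)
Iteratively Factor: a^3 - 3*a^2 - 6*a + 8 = (a - 1)*(a^2 - 2*a - 8) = (a - 1)*(a + 2)*(a - 4)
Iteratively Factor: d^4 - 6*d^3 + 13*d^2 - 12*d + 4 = (d - 2)*(d^3 - 4*d^2 + 5*d - 2) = (d - 2)^2*(d^2 - 2*d + 1) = (d - 2)^2*(d - 1)*(d - 1)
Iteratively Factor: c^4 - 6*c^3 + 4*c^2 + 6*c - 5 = (c + 1)*(c^3 - 7*c^2 + 11*c - 5) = (c - 1)*(c + 1)*(c^2 - 6*c + 5) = (c - 1)^2*(c + 1)*(c - 5)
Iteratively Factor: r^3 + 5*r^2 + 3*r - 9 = (r - 1)*(r^2 + 6*r + 9) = (r - 1)*(r + 3)*(r + 3)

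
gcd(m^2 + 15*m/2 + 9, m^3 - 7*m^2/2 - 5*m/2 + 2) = 1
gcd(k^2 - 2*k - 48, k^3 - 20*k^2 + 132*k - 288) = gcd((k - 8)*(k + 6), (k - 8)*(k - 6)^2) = k - 8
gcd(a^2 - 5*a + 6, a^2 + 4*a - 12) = a - 2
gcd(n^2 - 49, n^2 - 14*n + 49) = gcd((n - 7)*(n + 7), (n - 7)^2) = n - 7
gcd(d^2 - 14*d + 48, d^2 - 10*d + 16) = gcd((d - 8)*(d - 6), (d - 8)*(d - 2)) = d - 8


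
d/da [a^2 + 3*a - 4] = 2*a + 3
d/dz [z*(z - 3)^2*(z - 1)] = 4*z^3 - 21*z^2 + 30*z - 9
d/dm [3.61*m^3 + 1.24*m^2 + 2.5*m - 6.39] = 10.83*m^2 + 2.48*m + 2.5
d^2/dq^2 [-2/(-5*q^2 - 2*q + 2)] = 4*(-25*q^2 - 10*q + 4*(5*q + 1)^2 + 10)/(5*q^2 + 2*q - 2)^3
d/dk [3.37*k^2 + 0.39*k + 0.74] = 6.74*k + 0.39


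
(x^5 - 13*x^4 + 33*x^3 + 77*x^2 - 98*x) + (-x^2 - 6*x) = x^5 - 13*x^4 + 33*x^3 + 76*x^2 - 104*x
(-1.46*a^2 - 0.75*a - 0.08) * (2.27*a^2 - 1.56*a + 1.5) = -3.3142*a^4 + 0.5751*a^3 - 1.2016*a^2 - 1.0002*a - 0.12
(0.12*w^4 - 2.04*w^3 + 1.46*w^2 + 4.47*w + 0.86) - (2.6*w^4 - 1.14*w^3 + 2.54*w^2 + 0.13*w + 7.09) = -2.48*w^4 - 0.9*w^3 - 1.08*w^2 + 4.34*w - 6.23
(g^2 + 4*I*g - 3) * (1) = g^2 + 4*I*g - 3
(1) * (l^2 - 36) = l^2 - 36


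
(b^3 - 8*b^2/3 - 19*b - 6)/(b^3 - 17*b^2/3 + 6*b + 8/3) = (b^2 - 3*b - 18)/(b^2 - 6*b + 8)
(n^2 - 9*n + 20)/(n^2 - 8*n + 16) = (n - 5)/(n - 4)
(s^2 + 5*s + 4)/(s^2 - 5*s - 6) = (s + 4)/(s - 6)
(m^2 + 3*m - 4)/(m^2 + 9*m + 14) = (m^2 + 3*m - 4)/(m^2 + 9*m + 14)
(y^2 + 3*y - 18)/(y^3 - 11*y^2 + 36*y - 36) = (y + 6)/(y^2 - 8*y + 12)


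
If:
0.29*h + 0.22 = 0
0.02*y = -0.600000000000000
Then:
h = -0.76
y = -30.00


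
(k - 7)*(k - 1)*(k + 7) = k^3 - k^2 - 49*k + 49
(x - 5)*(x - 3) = x^2 - 8*x + 15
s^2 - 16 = (s - 4)*(s + 4)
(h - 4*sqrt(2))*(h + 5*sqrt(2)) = h^2 + sqrt(2)*h - 40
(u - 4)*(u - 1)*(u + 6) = u^3 + u^2 - 26*u + 24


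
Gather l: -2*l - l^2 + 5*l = -l^2 + 3*l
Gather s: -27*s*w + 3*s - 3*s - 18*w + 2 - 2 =-27*s*w - 18*w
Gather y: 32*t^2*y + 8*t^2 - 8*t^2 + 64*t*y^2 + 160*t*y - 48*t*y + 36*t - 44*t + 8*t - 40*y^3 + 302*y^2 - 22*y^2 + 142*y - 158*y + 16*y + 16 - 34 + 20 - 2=-40*y^3 + y^2*(64*t + 280) + y*(32*t^2 + 112*t)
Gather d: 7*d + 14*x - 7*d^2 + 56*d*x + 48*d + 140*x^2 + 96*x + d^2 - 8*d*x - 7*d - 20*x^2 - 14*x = -6*d^2 + d*(48*x + 48) + 120*x^2 + 96*x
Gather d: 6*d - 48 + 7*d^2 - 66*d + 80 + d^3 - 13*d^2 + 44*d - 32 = d^3 - 6*d^2 - 16*d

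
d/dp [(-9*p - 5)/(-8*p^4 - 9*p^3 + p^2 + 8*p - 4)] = (72*p^4 + 81*p^3 - 9*p^2 - 72*p - (9*p + 5)*(32*p^3 + 27*p^2 - 2*p - 8) + 36)/(8*p^4 + 9*p^3 - p^2 - 8*p + 4)^2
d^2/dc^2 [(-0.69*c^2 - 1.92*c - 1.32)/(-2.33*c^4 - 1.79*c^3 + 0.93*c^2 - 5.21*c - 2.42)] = (22.475646*c^8 + 142.348554*c^7 + 278.858844*c^6 + 76.59486*c^5 - 291.739122*c^4 - 255.234114*c^3 - 99.091476*c^2 - 46.75572*c + 37.268352)/(12.649337*c^12 + 29.153193*c^11 + 7.250028*c^10 + 67.31654*c^9 + 166.896108*c^8 + 47.545866*c^7 + 128.692758*c^6 + 311.373396*c^5 + 106.895439*c^4 + 102.515873*c^3 + 180.72681*c^2 + 91.535532*c + 14.172488)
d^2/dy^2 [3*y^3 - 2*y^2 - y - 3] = 18*y - 4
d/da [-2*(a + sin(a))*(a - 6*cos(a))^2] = 2*(a - 6*cos(a))*(-2*(a + sin(a))*(6*sin(a) + 1) - (a - 6*cos(a))*(cos(a) + 1))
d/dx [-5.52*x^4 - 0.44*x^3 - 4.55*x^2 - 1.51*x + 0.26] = -22.08*x^3 - 1.32*x^2 - 9.1*x - 1.51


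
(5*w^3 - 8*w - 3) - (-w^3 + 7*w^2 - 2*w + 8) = 6*w^3 - 7*w^2 - 6*w - 11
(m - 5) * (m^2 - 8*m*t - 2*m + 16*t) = m^3 - 8*m^2*t - 7*m^2 + 56*m*t + 10*m - 80*t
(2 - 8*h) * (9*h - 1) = -72*h^2 + 26*h - 2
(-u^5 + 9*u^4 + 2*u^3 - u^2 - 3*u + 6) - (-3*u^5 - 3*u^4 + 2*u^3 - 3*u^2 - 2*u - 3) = 2*u^5 + 12*u^4 + 2*u^2 - u + 9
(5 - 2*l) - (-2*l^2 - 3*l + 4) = 2*l^2 + l + 1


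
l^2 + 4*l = l*(l + 4)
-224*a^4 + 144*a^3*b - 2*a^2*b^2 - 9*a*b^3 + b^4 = (-7*a + b)*(-4*a + b)*(-2*a + b)*(4*a + b)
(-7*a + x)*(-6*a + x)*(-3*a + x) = -126*a^3 + 81*a^2*x - 16*a*x^2 + x^3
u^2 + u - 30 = (u - 5)*(u + 6)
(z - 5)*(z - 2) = z^2 - 7*z + 10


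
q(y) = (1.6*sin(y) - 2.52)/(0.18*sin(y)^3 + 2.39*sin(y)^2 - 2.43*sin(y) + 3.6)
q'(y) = (1.6*sin(y) - 2.52)*(-0.54*sin(y)^2*cos(y) - 4.78*sin(y)*cos(y) + 2.43*cos(y))/(0.18*sin(y)^3 + 2.39*sin(y)^2 - 2.43*sin(y) + 3.6)^2 + 1.6*cos(y)/(0.18*sin(y)^3 + 2.39*sin(y)^2 - 2.43*sin(y) + 3.6)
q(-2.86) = -0.67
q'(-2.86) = 0.19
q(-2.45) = -0.58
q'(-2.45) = 0.19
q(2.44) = -0.48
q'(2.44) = -0.50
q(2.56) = -0.54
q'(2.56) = -0.50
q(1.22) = -0.28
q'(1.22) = 0.22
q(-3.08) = -0.70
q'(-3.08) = 0.08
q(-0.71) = -0.58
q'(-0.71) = -0.18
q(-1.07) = -0.53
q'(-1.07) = -0.11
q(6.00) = -0.67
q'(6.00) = -0.19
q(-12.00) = -0.55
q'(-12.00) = 0.49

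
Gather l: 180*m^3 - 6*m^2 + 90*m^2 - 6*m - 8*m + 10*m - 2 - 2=180*m^3 + 84*m^2 - 4*m - 4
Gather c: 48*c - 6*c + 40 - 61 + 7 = 42*c - 14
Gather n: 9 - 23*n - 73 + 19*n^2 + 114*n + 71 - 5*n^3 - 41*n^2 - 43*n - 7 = -5*n^3 - 22*n^2 + 48*n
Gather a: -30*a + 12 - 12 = -30*a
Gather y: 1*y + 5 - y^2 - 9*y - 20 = -y^2 - 8*y - 15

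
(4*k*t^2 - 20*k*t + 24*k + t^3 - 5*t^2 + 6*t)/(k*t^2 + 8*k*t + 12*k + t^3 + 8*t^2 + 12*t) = (4*k*t^2 - 20*k*t + 24*k + t^3 - 5*t^2 + 6*t)/(k*t^2 + 8*k*t + 12*k + t^3 + 8*t^2 + 12*t)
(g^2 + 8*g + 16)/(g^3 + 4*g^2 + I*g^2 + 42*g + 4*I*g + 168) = (g + 4)/(g^2 + I*g + 42)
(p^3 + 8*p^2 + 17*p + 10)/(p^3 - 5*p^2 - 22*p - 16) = (p + 5)/(p - 8)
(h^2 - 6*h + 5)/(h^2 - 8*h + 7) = (h - 5)/(h - 7)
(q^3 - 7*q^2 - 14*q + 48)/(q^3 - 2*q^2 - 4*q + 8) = (q^2 - 5*q - 24)/(q^2 - 4)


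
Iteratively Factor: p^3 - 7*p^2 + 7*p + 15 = (p + 1)*(p^2 - 8*p + 15) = (p - 3)*(p + 1)*(p - 5)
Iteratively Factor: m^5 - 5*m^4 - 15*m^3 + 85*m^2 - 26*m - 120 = (m - 3)*(m^4 - 2*m^3 - 21*m^2 + 22*m + 40) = (m - 3)*(m + 1)*(m^3 - 3*m^2 - 18*m + 40) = (m - 3)*(m + 1)*(m + 4)*(m^2 - 7*m + 10) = (m - 5)*(m - 3)*(m + 1)*(m + 4)*(m - 2)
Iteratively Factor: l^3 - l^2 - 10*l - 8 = (l + 1)*(l^2 - 2*l - 8) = (l - 4)*(l + 1)*(l + 2)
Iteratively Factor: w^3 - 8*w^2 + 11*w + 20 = (w + 1)*(w^2 - 9*w + 20) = (w - 4)*(w + 1)*(w - 5)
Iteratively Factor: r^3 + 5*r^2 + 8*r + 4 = (r + 2)*(r^2 + 3*r + 2) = (r + 1)*(r + 2)*(r + 2)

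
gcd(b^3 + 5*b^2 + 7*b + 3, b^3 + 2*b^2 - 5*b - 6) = b^2 + 4*b + 3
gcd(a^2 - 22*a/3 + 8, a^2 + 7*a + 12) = 1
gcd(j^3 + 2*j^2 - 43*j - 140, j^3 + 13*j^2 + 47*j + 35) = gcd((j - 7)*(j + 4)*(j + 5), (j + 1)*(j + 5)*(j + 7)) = j + 5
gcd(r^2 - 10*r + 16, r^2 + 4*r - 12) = r - 2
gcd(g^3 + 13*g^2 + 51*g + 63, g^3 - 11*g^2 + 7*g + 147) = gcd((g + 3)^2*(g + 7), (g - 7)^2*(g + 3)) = g + 3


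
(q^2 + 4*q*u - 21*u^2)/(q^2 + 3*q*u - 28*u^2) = (q - 3*u)/(q - 4*u)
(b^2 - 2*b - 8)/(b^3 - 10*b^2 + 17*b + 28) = (b + 2)/(b^2 - 6*b - 7)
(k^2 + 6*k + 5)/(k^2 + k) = (k + 5)/k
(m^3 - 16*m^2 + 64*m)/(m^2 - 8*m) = m - 8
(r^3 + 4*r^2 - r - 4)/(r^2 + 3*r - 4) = r + 1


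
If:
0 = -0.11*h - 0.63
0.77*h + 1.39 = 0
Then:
No Solution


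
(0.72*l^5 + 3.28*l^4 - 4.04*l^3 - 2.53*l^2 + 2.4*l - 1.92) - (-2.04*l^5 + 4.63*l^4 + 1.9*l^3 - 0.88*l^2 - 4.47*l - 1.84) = 2.76*l^5 - 1.35*l^4 - 5.94*l^3 - 1.65*l^2 + 6.87*l - 0.0799999999999998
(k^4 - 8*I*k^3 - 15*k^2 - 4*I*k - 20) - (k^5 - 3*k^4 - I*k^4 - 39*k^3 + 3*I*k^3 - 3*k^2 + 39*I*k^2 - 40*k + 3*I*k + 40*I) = -k^5 + 4*k^4 + I*k^4 + 39*k^3 - 11*I*k^3 - 12*k^2 - 39*I*k^2 + 40*k - 7*I*k - 20 - 40*I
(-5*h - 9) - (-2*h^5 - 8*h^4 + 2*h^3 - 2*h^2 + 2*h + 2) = 2*h^5 + 8*h^4 - 2*h^3 + 2*h^2 - 7*h - 11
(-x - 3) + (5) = 2 - x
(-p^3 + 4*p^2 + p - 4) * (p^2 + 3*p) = -p^5 + p^4 + 13*p^3 - p^2 - 12*p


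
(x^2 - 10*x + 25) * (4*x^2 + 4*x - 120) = 4*x^4 - 36*x^3 - 60*x^2 + 1300*x - 3000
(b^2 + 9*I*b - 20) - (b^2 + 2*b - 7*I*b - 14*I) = -2*b + 16*I*b - 20 + 14*I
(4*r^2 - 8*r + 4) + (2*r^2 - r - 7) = 6*r^2 - 9*r - 3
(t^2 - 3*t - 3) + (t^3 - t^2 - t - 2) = t^3 - 4*t - 5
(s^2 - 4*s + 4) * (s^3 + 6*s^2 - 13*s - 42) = s^5 + 2*s^4 - 33*s^3 + 34*s^2 + 116*s - 168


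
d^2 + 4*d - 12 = (d - 2)*(d + 6)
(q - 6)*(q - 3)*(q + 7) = q^3 - 2*q^2 - 45*q + 126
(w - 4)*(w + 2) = w^2 - 2*w - 8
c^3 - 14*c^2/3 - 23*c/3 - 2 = (c - 6)*(c + 1/3)*(c + 1)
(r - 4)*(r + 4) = r^2 - 16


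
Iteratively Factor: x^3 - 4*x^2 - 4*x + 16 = (x + 2)*(x^2 - 6*x + 8) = (x - 4)*(x + 2)*(x - 2)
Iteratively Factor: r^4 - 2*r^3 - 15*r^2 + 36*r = (r - 3)*(r^3 + r^2 - 12*r) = r*(r - 3)*(r^2 + r - 12) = r*(r - 3)*(r + 4)*(r - 3)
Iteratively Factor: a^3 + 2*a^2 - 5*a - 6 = (a + 3)*(a^2 - a - 2) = (a - 2)*(a + 3)*(a + 1)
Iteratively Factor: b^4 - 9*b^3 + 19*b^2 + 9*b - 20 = (b + 1)*(b^3 - 10*b^2 + 29*b - 20) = (b - 1)*(b + 1)*(b^2 - 9*b + 20) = (b - 5)*(b - 1)*(b + 1)*(b - 4)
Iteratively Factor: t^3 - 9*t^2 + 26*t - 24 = (t - 2)*(t^2 - 7*t + 12) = (t - 3)*(t - 2)*(t - 4)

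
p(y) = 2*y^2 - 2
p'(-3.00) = -12.00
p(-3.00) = 16.00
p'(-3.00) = -12.00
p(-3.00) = 16.00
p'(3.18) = 12.72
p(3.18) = 18.22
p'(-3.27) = -13.08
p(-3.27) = 19.39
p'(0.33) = 1.32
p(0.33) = -1.78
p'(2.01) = 8.04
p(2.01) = 6.08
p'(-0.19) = -0.76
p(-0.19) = -1.93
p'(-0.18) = -0.72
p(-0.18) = -1.94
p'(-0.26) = -1.04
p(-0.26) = -1.86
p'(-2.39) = -9.56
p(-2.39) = 9.42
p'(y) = 4*y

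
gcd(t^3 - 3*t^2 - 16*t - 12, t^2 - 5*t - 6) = t^2 - 5*t - 6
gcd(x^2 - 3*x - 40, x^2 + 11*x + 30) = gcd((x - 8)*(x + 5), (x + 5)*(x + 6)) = x + 5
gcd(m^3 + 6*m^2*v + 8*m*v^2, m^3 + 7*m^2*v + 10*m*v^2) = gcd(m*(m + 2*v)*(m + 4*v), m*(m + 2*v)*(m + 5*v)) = m^2 + 2*m*v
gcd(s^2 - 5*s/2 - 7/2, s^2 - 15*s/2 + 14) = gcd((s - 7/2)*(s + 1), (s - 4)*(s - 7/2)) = s - 7/2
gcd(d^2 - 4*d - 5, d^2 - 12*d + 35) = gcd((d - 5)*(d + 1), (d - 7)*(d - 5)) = d - 5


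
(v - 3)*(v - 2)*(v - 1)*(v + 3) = v^4 - 3*v^3 - 7*v^2 + 27*v - 18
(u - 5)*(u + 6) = u^2 + u - 30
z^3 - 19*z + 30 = (z - 3)*(z - 2)*(z + 5)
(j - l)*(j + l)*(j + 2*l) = j^3 + 2*j^2*l - j*l^2 - 2*l^3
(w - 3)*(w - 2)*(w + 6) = w^3 + w^2 - 24*w + 36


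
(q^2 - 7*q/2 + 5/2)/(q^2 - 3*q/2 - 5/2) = (q - 1)/(q + 1)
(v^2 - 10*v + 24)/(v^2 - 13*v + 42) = (v - 4)/(v - 7)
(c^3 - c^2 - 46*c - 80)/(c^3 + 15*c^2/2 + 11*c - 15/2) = 2*(c^2 - 6*c - 16)/(2*c^2 + 5*c - 3)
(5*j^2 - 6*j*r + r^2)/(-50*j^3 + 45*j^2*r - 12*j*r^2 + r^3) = (-j + r)/(10*j^2 - 7*j*r + r^2)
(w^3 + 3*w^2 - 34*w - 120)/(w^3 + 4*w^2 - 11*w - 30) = (w^2 - 2*w - 24)/(w^2 - w - 6)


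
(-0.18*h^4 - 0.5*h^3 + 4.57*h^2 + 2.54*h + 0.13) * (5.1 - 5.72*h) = 1.0296*h^5 + 1.942*h^4 - 28.6904*h^3 + 8.7782*h^2 + 12.2104*h + 0.663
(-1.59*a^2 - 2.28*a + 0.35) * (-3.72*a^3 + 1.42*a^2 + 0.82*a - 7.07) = 5.9148*a^5 + 6.2238*a^4 - 5.8434*a^3 + 9.8687*a^2 + 16.4066*a - 2.4745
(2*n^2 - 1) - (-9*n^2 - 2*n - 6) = 11*n^2 + 2*n + 5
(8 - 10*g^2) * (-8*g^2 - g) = 80*g^4 + 10*g^3 - 64*g^2 - 8*g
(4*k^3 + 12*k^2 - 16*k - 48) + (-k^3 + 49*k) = 3*k^3 + 12*k^2 + 33*k - 48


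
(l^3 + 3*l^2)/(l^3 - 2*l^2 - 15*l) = l/(l - 5)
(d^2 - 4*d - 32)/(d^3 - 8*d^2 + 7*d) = (d^2 - 4*d - 32)/(d*(d^2 - 8*d + 7))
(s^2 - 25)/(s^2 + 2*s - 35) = (s + 5)/(s + 7)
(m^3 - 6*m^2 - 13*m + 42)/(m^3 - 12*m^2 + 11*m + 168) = (m - 2)/(m - 8)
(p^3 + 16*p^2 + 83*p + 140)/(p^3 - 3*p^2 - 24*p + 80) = (p^2 + 11*p + 28)/(p^2 - 8*p + 16)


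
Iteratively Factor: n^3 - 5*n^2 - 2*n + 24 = (n - 4)*(n^2 - n - 6) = (n - 4)*(n - 3)*(n + 2)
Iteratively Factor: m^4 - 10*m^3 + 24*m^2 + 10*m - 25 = (m - 5)*(m^3 - 5*m^2 - m + 5) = (m - 5)*(m + 1)*(m^2 - 6*m + 5) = (m - 5)^2*(m + 1)*(m - 1)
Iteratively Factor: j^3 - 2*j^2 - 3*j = (j)*(j^2 - 2*j - 3) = j*(j - 3)*(j + 1)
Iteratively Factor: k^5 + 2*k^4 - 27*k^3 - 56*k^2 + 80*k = (k)*(k^4 + 2*k^3 - 27*k^2 - 56*k + 80) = k*(k + 4)*(k^3 - 2*k^2 - 19*k + 20) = k*(k - 1)*(k + 4)*(k^2 - k - 20) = k*(k - 5)*(k - 1)*(k + 4)*(k + 4)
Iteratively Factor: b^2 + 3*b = (b)*(b + 3)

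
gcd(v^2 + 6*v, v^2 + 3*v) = v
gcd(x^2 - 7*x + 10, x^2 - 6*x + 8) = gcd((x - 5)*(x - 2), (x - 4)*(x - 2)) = x - 2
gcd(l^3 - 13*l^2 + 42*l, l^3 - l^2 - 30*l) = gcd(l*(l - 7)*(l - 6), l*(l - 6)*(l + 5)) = l^2 - 6*l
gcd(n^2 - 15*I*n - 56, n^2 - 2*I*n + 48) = n - 8*I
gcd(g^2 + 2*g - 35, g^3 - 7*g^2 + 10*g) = g - 5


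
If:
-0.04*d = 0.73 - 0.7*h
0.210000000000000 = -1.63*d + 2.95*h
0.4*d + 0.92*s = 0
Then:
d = 1.96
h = 1.15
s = -0.85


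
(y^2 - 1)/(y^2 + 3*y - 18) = (y^2 - 1)/(y^2 + 3*y - 18)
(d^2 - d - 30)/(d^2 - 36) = (d + 5)/(d + 6)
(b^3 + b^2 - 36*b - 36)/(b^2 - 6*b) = b + 7 + 6/b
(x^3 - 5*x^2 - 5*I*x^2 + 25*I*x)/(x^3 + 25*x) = (x - 5)/(x + 5*I)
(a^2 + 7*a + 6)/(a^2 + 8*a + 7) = (a + 6)/(a + 7)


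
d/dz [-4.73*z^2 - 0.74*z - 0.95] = -9.46*z - 0.74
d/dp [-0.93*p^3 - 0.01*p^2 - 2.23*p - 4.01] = -2.79*p^2 - 0.02*p - 2.23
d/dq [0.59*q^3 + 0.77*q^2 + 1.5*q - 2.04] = 1.77*q^2 + 1.54*q + 1.5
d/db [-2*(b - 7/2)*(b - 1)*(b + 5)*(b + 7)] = -8*b^3 - 45*b^2 + 62*b + 231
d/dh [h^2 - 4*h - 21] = 2*h - 4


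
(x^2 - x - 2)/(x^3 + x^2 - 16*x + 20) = (x + 1)/(x^2 + 3*x - 10)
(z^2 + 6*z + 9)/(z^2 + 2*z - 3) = (z + 3)/(z - 1)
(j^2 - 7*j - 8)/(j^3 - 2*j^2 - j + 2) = (j - 8)/(j^2 - 3*j + 2)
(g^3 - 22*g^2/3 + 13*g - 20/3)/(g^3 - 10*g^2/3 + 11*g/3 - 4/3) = (g - 5)/(g - 1)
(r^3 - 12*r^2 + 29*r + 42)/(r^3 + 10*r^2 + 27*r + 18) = (r^2 - 13*r + 42)/(r^2 + 9*r + 18)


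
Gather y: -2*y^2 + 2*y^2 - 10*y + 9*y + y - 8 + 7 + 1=0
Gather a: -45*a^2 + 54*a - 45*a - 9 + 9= -45*a^2 + 9*a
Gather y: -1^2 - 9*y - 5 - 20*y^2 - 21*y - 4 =-20*y^2 - 30*y - 10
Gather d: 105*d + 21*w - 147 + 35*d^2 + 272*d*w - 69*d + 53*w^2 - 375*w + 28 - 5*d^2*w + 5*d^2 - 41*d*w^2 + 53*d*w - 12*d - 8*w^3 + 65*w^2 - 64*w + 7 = d^2*(40 - 5*w) + d*(-41*w^2 + 325*w + 24) - 8*w^3 + 118*w^2 - 418*w - 112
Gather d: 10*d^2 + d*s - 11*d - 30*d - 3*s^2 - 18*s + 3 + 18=10*d^2 + d*(s - 41) - 3*s^2 - 18*s + 21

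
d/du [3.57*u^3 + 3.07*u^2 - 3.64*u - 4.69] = 10.71*u^2 + 6.14*u - 3.64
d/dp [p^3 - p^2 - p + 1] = 3*p^2 - 2*p - 1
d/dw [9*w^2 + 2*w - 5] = 18*w + 2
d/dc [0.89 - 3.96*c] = -3.96000000000000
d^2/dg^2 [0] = 0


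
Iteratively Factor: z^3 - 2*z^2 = (z - 2)*(z^2) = z*(z - 2)*(z)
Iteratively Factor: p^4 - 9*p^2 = (p + 3)*(p^3 - 3*p^2) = (p - 3)*(p + 3)*(p^2) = p*(p - 3)*(p + 3)*(p)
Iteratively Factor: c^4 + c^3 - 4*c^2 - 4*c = (c + 1)*(c^3 - 4*c) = c*(c + 1)*(c^2 - 4) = c*(c + 1)*(c + 2)*(c - 2)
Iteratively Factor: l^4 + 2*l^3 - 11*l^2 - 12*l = (l + 1)*(l^3 + l^2 - 12*l) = l*(l + 1)*(l^2 + l - 12) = l*(l + 1)*(l + 4)*(l - 3)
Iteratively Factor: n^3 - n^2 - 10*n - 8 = (n + 2)*(n^2 - 3*n - 4) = (n - 4)*(n + 2)*(n + 1)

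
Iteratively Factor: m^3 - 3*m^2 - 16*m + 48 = (m - 3)*(m^2 - 16) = (m - 4)*(m - 3)*(m + 4)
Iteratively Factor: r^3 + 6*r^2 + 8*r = (r + 2)*(r^2 + 4*r) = (r + 2)*(r + 4)*(r)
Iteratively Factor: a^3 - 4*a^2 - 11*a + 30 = (a + 3)*(a^2 - 7*a + 10) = (a - 5)*(a + 3)*(a - 2)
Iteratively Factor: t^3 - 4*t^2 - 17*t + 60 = (t - 3)*(t^2 - t - 20) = (t - 5)*(t - 3)*(t + 4)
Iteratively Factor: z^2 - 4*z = (z - 4)*(z)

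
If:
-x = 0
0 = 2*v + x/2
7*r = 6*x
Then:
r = 0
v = 0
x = 0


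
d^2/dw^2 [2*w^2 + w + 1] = 4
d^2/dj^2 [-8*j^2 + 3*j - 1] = -16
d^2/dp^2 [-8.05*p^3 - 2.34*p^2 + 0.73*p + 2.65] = -48.3*p - 4.68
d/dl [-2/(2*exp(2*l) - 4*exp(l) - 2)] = 2*(exp(l) - 1)*exp(l)/(-exp(2*l) + 2*exp(l) + 1)^2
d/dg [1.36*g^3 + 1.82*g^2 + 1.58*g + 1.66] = 4.08*g^2 + 3.64*g + 1.58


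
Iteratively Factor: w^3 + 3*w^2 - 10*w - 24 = (w - 3)*(w^2 + 6*w + 8) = (w - 3)*(w + 2)*(w + 4)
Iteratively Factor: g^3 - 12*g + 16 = (g + 4)*(g^2 - 4*g + 4) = (g - 2)*(g + 4)*(g - 2)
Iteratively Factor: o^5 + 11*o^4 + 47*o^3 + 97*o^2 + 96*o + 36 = (o + 3)*(o^4 + 8*o^3 + 23*o^2 + 28*o + 12) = (o + 2)*(o + 3)*(o^3 + 6*o^2 + 11*o + 6) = (o + 1)*(o + 2)*(o + 3)*(o^2 + 5*o + 6) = (o + 1)*(o + 2)*(o + 3)^2*(o + 2)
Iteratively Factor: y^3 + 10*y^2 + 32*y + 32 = (y + 4)*(y^2 + 6*y + 8) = (y + 2)*(y + 4)*(y + 4)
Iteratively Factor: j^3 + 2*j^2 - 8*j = (j - 2)*(j^2 + 4*j) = j*(j - 2)*(j + 4)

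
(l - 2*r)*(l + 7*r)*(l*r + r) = l^3*r + 5*l^2*r^2 + l^2*r - 14*l*r^3 + 5*l*r^2 - 14*r^3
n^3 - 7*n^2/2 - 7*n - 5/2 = (n - 5)*(n + 1/2)*(n + 1)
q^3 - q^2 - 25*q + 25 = (q - 5)*(q - 1)*(q + 5)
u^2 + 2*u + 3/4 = (u + 1/2)*(u + 3/2)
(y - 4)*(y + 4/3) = y^2 - 8*y/3 - 16/3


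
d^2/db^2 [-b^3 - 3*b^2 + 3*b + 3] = -6*b - 6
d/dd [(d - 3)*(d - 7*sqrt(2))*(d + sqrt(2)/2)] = 3*d^2 - 13*sqrt(2)*d - 6*d - 7 + 39*sqrt(2)/2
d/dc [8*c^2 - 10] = 16*c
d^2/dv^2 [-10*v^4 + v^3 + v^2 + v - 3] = -120*v^2 + 6*v + 2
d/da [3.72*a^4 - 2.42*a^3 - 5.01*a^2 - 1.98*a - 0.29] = 14.88*a^3 - 7.26*a^2 - 10.02*a - 1.98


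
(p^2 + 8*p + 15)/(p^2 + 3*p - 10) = (p + 3)/(p - 2)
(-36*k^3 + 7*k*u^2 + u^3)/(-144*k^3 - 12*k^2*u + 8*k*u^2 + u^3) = (-6*k^2 + k*u + u^2)/(-24*k^2 + 2*k*u + u^2)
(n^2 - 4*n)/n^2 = (n - 4)/n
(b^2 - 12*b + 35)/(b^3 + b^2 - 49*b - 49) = (b - 5)/(b^2 + 8*b + 7)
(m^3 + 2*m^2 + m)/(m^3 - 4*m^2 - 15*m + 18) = m*(m^2 + 2*m + 1)/(m^3 - 4*m^2 - 15*m + 18)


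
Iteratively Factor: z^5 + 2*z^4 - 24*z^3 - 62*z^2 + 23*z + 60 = (z + 4)*(z^4 - 2*z^3 - 16*z^2 + 2*z + 15) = (z - 1)*(z + 4)*(z^3 - z^2 - 17*z - 15) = (z - 1)*(z + 3)*(z + 4)*(z^2 - 4*z - 5) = (z - 1)*(z + 1)*(z + 3)*(z + 4)*(z - 5)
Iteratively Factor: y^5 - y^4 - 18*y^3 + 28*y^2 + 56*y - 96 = (y + 4)*(y^4 - 5*y^3 + 2*y^2 + 20*y - 24) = (y - 2)*(y + 4)*(y^3 - 3*y^2 - 4*y + 12) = (y - 2)*(y + 2)*(y + 4)*(y^2 - 5*y + 6) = (y - 3)*(y - 2)*(y + 2)*(y + 4)*(y - 2)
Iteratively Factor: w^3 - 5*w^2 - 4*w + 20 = (w + 2)*(w^2 - 7*w + 10) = (w - 5)*(w + 2)*(w - 2)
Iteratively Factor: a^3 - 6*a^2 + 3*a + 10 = (a - 5)*(a^2 - a - 2) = (a - 5)*(a + 1)*(a - 2)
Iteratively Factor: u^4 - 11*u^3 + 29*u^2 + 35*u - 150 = (u - 5)*(u^3 - 6*u^2 - u + 30) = (u - 5)^2*(u^2 - u - 6) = (u - 5)^2*(u + 2)*(u - 3)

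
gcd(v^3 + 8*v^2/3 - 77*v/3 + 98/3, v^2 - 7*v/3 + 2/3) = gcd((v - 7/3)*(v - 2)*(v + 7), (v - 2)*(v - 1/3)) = v - 2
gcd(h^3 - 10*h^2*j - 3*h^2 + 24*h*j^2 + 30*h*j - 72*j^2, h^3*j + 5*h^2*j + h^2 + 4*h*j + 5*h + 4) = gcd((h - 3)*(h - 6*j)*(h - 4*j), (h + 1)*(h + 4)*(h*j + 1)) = 1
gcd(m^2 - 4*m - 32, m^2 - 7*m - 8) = m - 8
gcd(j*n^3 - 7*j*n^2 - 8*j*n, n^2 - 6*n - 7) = n + 1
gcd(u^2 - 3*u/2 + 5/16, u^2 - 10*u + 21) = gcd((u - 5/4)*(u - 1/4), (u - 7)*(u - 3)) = 1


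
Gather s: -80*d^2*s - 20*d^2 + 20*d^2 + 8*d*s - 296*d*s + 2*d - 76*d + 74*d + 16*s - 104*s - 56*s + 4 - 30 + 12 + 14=s*(-80*d^2 - 288*d - 144)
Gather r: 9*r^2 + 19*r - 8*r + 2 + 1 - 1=9*r^2 + 11*r + 2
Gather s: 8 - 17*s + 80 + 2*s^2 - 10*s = 2*s^2 - 27*s + 88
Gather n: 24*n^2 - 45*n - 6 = 24*n^2 - 45*n - 6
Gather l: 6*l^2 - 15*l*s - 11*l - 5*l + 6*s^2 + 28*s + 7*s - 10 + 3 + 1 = 6*l^2 + l*(-15*s - 16) + 6*s^2 + 35*s - 6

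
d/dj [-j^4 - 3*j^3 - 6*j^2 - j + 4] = -4*j^3 - 9*j^2 - 12*j - 1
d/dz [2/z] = -2/z^2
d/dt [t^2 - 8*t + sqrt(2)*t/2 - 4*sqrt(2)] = 2*t - 8 + sqrt(2)/2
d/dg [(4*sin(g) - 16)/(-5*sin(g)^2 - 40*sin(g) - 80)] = 4*(sin(g) - 12)*cos(g)/(5*(sin(g) + 4)^3)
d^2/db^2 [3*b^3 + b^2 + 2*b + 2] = 18*b + 2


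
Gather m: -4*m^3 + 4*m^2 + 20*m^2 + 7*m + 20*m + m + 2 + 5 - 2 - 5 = -4*m^3 + 24*m^2 + 28*m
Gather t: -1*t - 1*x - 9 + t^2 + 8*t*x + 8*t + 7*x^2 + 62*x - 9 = t^2 + t*(8*x + 7) + 7*x^2 + 61*x - 18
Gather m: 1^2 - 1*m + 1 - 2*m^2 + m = 2 - 2*m^2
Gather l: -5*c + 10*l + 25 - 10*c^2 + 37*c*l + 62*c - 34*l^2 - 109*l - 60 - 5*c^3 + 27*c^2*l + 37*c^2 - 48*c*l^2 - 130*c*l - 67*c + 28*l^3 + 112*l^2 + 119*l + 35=-5*c^3 + 27*c^2 - 10*c + 28*l^3 + l^2*(78 - 48*c) + l*(27*c^2 - 93*c + 20)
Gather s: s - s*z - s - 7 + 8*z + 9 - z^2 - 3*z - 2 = -s*z - z^2 + 5*z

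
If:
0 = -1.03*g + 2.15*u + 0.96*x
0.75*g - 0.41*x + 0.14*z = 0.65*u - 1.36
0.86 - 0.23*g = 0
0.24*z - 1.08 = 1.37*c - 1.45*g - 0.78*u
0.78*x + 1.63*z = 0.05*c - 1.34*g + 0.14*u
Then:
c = -0.97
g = 3.74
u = -4.22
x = 13.46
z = -9.91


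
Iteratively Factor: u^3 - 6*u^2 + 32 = (u + 2)*(u^2 - 8*u + 16) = (u - 4)*(u + 2)*(u - 4)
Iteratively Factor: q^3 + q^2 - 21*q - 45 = (q - 5)*(q^2 + 6*q + 9) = (q - 5)*(q + 3)*(q + 3)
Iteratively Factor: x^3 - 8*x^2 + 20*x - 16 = (x - 4)*(x^2 - 4*x + 4) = (x - 4)*(x - 2)*(x - 2)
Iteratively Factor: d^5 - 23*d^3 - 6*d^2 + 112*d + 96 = (d + 2)*(d^4 - 2*d^3 - 19*d^2 + 32*d + 48) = (d - 4)*(d + 2)*(d^3 + 2*d^2 - 11*d - 12) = (d - 4)*(d + 2)*(d + 4)*(d^2 - 2*d - 3) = (d - 4)*(d - 3)*(d + 2)*(d + 4)*(d + 1)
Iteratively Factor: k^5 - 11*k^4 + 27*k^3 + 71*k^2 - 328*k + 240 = (k - 4)*(k^4 - 7*k^3 - k^2 + 67*k - 60) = (k - 4)*(k - 1)*(k^3 - 6*k^2 - 7*k + 60) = (k - 4)*(k - 1)*(k + 3)*(k^2 - 9*k + 20) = (k - 4)^2*(k - 1)*(k + 3)*(k - 5)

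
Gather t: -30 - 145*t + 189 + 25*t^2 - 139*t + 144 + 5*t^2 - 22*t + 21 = 30*t^2 - 306*t + 324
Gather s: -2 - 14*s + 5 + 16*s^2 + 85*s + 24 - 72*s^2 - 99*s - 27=-56*s^2 - 28*s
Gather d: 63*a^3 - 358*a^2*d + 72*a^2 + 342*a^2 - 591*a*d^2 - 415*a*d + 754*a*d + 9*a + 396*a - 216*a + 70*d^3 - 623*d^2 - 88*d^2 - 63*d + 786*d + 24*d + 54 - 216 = 63*a^3 + 414*a^2 + 189*a + 70*d^3 + d^2*(-591*a - 711) + d*(-358*a^2 + 339*a + 747) - 162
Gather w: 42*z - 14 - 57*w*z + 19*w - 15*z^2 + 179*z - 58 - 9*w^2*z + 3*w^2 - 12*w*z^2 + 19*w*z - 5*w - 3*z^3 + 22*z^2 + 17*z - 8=w^2*(3 - 9*z) + w*(-12*z^2 - 38*z + 14) - 3*z^3 + 7*z^2 + 238*z - 80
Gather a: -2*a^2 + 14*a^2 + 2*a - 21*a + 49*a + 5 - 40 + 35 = 12*a^2 + 30*a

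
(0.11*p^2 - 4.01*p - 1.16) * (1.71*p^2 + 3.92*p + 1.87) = 0.1881*p^4 - 6.4259*p^3 - 17.4971*p^2 - 12.0459*p - 2.1692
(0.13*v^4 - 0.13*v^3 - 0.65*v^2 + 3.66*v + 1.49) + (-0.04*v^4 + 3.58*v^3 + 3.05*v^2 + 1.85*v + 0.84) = 0.09*v^4 + 3.45*v^3 + 2.4*v^2 + 5.51*v + 2.33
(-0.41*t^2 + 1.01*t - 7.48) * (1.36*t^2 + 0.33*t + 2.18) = -0.5576*t^4 + 1.2383*t^3 - 10.7333*t^2 - 0.2666*t - 16.3064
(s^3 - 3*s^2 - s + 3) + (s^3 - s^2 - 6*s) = 2*s^3 - 4*s^2 - 7*s + 3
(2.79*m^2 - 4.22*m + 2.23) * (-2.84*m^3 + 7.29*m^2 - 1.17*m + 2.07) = -7.9236*m^5 + 32.3239*m^4 - 40.3613*m^3 + 26.9694*m^2 - 11.3445*m + 4.6161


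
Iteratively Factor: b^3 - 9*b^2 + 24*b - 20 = (b - 2)*(b^2 - 7*b + 10) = (b - 5)*(b - 2)*(b - 2)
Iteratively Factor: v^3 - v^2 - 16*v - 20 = (v + 2)*(v^2 - 3*v - 10) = (v - 5)*(v + 2)*(v + 2)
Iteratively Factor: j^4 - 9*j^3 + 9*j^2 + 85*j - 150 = (j - 2)*(j^3 - 7*j^2 - 5*j + 75) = (j - 5)*(j - 2)*(j^2 - 2*j - 15) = (j - 5)^2*(j - 2)*(j + 3)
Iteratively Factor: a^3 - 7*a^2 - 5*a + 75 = (a + 3)*(a^2 - 10*a + 25) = (a - 5)*(a + 3)*(a - 5)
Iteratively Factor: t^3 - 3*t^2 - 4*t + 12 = (t - 3)*(t^2 - 4) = (t - 3)*(t - 2)*(t + 2)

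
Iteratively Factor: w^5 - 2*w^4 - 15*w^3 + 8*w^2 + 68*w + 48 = (w + 1)*(w^4 - 3*w^3 - 12*w^2 + 20*w + 48) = (w + 1)*(w + 2)*(w^3 - 5*w^2 - 2*w + 24) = (w - 3)*(w + 1)*(w + 2)*(w^2 - 2*w - 8) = (w - 4)*(w - 3)*(w + 1)*(w + 2)*(w + 2)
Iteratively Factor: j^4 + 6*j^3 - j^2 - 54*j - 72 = (j + 3)*(j^3 + 3*j^2 - 10*j - 24) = (j - 3)*(j + 3)*(j^2 + 6*j + 8) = (j - 3)*(j + 3)*(j + 4)*(j + 2)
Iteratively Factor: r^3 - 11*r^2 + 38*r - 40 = (r - 2)*(r^2 - 9*r + 20) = (r - 5)*(r - 2)*(r - 4)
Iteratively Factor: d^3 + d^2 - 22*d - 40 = (d + 2)*(d^2 - d - 20) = (d + 2)*(d + 4)*(d - 5)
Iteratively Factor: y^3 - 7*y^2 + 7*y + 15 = (y + 1)*(y^2 - 8*y + 15) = (y - 5)*(y + 1)*(y - 3)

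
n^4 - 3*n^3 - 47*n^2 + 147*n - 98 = (n - 7)*(n - 2)*(n - 1)*(n + 7)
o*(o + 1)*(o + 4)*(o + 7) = o^4 + 12*o^3 + 39*o^2 + 28*o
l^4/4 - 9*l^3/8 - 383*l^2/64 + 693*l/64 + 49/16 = (l/4 + 1)*(l - 7)*(l - 7/4)*(l + 1/4)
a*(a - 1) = a^2 - a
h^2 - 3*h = h*(h - 3)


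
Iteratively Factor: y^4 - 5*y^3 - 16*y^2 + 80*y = (y)*(y^3 - 5*y^2 - 16*y + 80) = y*(y - 5)*(y^2 - 16) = y*(y - 5)*(y - 4)*(y + 4)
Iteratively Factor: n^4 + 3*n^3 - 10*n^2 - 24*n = (n - 3)*(n^3 + 6*n^2 + 8*n) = (n - 3)*(n + 2)*(n^2 + 4*n) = (n - 3)*(n + 2)*(n + 4)*(n)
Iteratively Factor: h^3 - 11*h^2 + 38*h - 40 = (h - 4)*(h^2 - 7*h + 10) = (h - 4)*(h - 2)*(h - 5)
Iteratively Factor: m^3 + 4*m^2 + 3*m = (m + 3)*(m^2 + m) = m*(m + 3)*(m + 1)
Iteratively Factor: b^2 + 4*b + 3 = (b + 3)*(b + 1)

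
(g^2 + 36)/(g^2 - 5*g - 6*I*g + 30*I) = (g + 6*I)/(g - 5)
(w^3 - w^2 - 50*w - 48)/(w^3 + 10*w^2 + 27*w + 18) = (w - 8)/(w + 3)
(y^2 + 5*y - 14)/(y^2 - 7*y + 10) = (y + 7)/(y - 5)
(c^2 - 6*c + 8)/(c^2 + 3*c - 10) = (c - 4)/(c + 5)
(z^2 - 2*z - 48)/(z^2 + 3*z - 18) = (z - 8)/(z - 3)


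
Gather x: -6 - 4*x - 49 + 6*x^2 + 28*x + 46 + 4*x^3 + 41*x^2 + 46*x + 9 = 4*x^3 + 47*x^2 + 70*x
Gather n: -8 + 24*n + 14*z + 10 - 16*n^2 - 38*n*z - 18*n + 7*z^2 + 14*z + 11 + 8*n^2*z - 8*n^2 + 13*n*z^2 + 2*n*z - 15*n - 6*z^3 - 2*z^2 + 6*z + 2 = n^2*(8*z - 24) + n*(13*z^2 - 36*z - 9) - 6*z^3 + 5*z^2 + 34*z + 15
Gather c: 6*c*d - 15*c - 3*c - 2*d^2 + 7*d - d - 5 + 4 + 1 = c*(6*d - 18) - 2*d^2 + 6*d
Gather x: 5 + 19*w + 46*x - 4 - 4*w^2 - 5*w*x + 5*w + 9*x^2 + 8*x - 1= -4*w^2 + 24*w + 9*x^2 + x*(54 - 5*w)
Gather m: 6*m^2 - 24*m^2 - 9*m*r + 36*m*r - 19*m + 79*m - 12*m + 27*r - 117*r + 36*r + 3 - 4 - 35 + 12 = -18*m^2 + m*(27*r + 48) - 54*r - 24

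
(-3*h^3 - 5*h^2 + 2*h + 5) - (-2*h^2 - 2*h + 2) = -3*h^3 - 3*h^2 + 4*h + 3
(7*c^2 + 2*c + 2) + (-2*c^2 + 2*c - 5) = 5*c^2 + 4*c - 3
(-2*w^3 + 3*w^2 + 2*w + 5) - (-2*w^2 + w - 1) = -2*w^3 + 5*w^2 + w + 6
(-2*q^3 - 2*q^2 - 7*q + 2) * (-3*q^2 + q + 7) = 6*q^5 + 4*q^4 + 5*q^3 - 27*q^2 - 47*q + 14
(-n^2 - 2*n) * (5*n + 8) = -5*n^3 - 18*n^2 - 16*n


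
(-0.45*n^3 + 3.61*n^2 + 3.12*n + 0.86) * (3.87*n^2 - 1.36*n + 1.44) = -1.7415*n^5 + 14.5827*n^4 + 6.5168*n^3 + 4.2834*n^2 + 3.3232*n + 1.2384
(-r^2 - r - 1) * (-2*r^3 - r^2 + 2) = 2*r^5 + 3*r^4 + 3*r^3 - r^2 - 2*r - 2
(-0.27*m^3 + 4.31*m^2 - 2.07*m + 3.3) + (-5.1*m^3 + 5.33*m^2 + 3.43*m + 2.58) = -5.37*m^3 + 9.64*m^2 + 1.36*m + 5.88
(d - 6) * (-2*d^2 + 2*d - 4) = -2*d^3 + 14*d^2 - 16*d + 24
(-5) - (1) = -6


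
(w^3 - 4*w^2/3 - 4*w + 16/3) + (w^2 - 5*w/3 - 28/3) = w^3 - w^2/3 - 17*w/3 - 4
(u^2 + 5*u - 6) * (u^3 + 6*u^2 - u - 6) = u^5 + 11*u^4 + 23*u^3 - 47*u^2 - 24*u + 36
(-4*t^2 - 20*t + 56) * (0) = 0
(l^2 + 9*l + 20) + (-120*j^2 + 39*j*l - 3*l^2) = -120*j^2 + 39*j*l - 2*l^2 + 9*l + 20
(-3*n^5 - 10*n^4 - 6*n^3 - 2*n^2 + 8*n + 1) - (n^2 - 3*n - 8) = -3*n^5 - 10*n^4 - 6*n^3 - 3*n^2 + 11*n + 9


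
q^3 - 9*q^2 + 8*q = q*(q - 8)*(q - 1)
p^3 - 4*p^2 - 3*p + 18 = (p - 3)^2*(p + 2)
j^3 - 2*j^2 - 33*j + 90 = (j - 5)*(j - 3)*(j + 6)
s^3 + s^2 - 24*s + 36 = (s - 3)*(s - 2)*(s + 6)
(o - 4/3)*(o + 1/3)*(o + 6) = o^3 + 5*o^2 - 58*o/9 - 8/3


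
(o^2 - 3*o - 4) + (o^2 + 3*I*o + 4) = 2*o^2 - 3*o + 3*I*o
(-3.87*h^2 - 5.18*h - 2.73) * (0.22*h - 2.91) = -0.8514*h^3 + 10.1221*h^2 + 14.4732*h + 7.9443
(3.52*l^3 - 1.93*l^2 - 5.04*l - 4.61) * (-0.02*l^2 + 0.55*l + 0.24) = -0.0704*l^5 + 1.9746*l^4 - 0.1159*l^3 - 3.143*l^2 - 3.7451*l - 1.1064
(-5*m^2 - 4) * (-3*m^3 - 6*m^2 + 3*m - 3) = 15*m^5 + 30*m^4 - 3*m^3 + 39*m^2 - 12*m + 12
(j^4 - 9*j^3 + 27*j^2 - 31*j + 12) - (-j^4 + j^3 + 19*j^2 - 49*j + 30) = 2*j^4 - 10*j^3 + 8*j^2 + 18*j - 18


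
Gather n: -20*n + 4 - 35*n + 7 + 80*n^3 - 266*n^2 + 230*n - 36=80*n^3 - 266*n^2 + 175*n - 25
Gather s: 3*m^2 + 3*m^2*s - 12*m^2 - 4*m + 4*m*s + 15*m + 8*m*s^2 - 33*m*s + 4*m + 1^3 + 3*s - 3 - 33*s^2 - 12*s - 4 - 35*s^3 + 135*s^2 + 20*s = -9*m^2 + 15*m - 35*s^3 + s^2*(8*m + 102) + s*(3*m^2 - 29*m + 11) - 6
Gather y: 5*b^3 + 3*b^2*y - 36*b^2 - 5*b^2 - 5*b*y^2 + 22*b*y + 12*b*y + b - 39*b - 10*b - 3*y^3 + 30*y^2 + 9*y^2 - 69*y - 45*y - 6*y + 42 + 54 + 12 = 5*b^3 - 41*b^2 - 48*b - 3*y^3 + y^2*(39 - 5*b) + y*(3*b^2 + 34*b - 120) + 108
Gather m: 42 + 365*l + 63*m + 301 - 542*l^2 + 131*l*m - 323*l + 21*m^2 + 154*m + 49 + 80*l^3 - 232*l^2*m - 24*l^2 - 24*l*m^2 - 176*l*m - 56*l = 80*l^3 - 566*l^2 - 14*l + m^2*(21 - 24*l) + m*(-232*l^2 - 45*l + 217) + 392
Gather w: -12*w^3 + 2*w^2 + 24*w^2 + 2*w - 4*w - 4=-12*w^3 + 26*w^2 - 2*w - 4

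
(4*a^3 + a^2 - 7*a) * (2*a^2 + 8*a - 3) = 8*a^5 + 34*a^4 - 18*a^3 - 59*a^2 + 21*a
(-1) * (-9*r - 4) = 9*r + 4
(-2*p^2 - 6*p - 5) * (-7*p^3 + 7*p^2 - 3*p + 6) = 14*p^5 + 28*p^4 - p^3 - 29*p^2 - 21*p - 30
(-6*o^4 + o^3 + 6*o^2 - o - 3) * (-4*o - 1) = 24*o^5 + 2*o^4 - 25*o^3 - 2*o^2 + 13*o + 3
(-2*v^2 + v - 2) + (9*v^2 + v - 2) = 7*v^2 + 2*v - 4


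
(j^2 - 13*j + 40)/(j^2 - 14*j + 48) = (j - 5)/(j - 6)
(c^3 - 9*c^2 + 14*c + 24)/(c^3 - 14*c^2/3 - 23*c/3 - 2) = 3*(c - 4)/(3*c + 1)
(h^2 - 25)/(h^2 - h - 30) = (h - 5)/(h - 6)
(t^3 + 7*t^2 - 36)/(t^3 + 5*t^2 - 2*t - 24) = (t + 6)/(t + 4)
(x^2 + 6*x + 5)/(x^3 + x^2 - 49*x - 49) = (x + 5)/(x^2 - 49)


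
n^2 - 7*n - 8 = (n - 8)*(n + 1)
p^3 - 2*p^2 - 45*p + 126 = (p - 6)*(p - 3)*(p + 7)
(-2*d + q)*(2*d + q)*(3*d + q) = -12*d^3 - 4*d^2*q + 3*d*q^2 + q^3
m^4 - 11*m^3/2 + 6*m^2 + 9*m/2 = m*(m - 3)^2*(m + 1/2)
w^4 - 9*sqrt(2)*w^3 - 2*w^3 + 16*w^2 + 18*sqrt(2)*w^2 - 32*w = w*(w - 2)*(w - 8*sqrt(2))*(w - sqrt(2))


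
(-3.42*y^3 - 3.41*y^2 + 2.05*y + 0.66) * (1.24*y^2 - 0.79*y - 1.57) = -4.2408*y^5 - 1.5266*y^4 + 10.6053*y^3 + 4.5526*y^2 - 3.7399*y - 1.0362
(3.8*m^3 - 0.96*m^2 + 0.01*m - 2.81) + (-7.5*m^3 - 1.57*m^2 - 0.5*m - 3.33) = -3.7*m^3 - 2.53*m^2 - 0.49*m - 6.14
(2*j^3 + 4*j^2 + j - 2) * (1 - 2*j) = -4*j^4 - 6*j^3 + 2*j^2 + 5*j - 2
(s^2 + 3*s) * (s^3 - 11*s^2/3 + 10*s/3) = s^5 - 2*s^4/3 - 23*s^3/3 + 10*s^2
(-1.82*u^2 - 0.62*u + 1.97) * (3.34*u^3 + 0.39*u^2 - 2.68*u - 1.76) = -6.0788*u^5 - 2.7806*u^4 + 11.2156*u^3 + 5.6331*u^2 - 4.1884*u - 3.4672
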